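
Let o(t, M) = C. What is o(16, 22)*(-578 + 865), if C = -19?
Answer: -5453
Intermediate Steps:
o(t, M) = -19
o(16, 22)*(-578 + 865) = -19*(-578 + 865) = -19*287 = -5453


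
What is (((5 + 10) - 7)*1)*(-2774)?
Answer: -22192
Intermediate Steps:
(((5 + 10) - 7)*1)*(-2774) = ((15 - 7)*1)*(-2774) = (8*1)*(-2774) = 8*(-2774) = -22192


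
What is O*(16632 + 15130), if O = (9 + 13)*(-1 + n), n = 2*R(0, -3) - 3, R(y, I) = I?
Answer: -6987640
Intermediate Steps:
n = -9 (n = 2*(-3) - 3 = -6 - 3 = -9)
O = -220 (O = (9 + 13)*(-1 - 9) = 22*(-10) = -220)
O*(16632 + 15130) = -220*(16632 + 15130) = -220*31762 = -6987640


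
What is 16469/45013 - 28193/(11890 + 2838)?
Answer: -1026496077/662951464 ≈ -1.5484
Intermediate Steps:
16469/45013 - 28193/(11890 + 2838) = 16469*(1/45013) - 28193/14728 = 16469/45013 - 28193*1/14728 = 16469/45013 - 28193/14728 = -1026496077/662951464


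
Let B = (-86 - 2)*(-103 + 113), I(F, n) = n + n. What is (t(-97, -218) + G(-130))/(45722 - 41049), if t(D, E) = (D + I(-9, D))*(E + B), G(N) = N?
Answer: 319388/4673 ≈ 68.348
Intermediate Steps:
I(F, n) = 2*n
B = -880 (B = -88*10 = -880)
t(D, E) = 3*D*(-880 + E) (t(D, E) = (D + 2*D)*(E - 880) = (3*D)*(-880 + E) = 3*D*(-880 + E))
(t(-97, -218) + G(-130))/(45722 - 41049) = (3*(-97)*(-880 - 218) - 130)/(45722 - 41049) = (3*(-97)*(-1098) - 130)/4673 = (319518 - 130)*(1/4673) = 319388*(1/4673) = 319388/4673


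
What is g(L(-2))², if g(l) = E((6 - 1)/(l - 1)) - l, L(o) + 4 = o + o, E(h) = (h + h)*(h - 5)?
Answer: 1317904/6561 ≈ 200.87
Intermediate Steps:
E(h) = 2*h*(-5 + h) (E(h) = (2*h)*(-5 + h) = 2*h*(-5 + h))
L(o) = -4 + 2*o (L(o) = -4 + (o + o) = -4 + 2*o)
g(l) = -l + 10*(-5 + 5/(-1 + l))/(-1 + l) (g(l) = 2*((6 - 1)/(l - 1))*(-5 + (6 - 1)/(l - 1)) - l = 2*(5/(-1 + l))*(-5 + 5/(-1 + l)) - l = 10*(-5 + 5/(-1 + l))/(-1 + l) - l = -l + 10*(-5 + 5/(-1 + l))/(-1 + l))
g(L(-2))² = ((100 - 50*(-4 + 2*(-2)) - (-4 + 2*(-2))*(-1 + (-4 + 2*(-2)))²)/(-1 + (-4 + 2*(-2)))²)² = ((100 - 50*(-4 - 4) - (-4 - 4)*(-1 + (-4 - 4))²)/(-1 + (-4 - 4))²)² = ((100 - 50*(-8) - 1*(-8)*(-1 - 8)²)/(-1 - 8)²)² = ((100 + 400 - 1*(-8)*(-9)²)/(-9)²)² = ((100 + 400 - 1*(-8)*81)/81)² = ((100 + 400 + 648)/81)² = ((1/81)*1148)² = (1148/81)² = 1317904/6561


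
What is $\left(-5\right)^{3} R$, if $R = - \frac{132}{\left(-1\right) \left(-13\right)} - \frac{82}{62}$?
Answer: $\frac{578125}{403} \approx 1434.6$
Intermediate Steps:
$R = - \frac{4625}{403}$ ($R = - \frac{132}{13} - \frac{41}{31} = - \frac{4625}{403} \approx -11.476$)
$\left(-5\right)^{3} R = \left(-5\right)^{3} \left(- \frac{4625}{403}\right) = \left(-125\right) \left(- \frac{4625}{403}\right) = \frac{578125}{403}$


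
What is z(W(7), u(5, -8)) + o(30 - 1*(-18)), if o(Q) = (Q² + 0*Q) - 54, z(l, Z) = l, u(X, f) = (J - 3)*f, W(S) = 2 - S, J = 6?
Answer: 2245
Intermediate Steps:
u(X, f) = 3*f (u(X, f) = (6 - 3)*f = 3*f)
o(Q) = -54 + Q² (o(Q) = (Q² + 0) - 54 = Q² - 54 = -54 + Q²)
z(W(7), u(5, -8)) + o(30 - 1*(-18)) = (2 - 1*7) + (-54 + (30 - 1*(-18))²) = (2 - 7) + (-54 + (30 + 18)²) = -5 + (-54 + 48²) = -5 + (-54 + 2304) = -5 + 2250 = 2245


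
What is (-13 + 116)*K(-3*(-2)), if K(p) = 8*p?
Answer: 4944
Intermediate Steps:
(-13 + 116)*K(-3*(-2)) = (-13 + 116)*(8*(-3*(-2))) = 103*(8*6) = 103*48 = 4944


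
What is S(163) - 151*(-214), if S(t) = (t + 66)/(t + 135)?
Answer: 9629801/298 ≈ 32315.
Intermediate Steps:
S(t) = (66 + t)/(135 + t)
S(163) - 151*(-214) = (66 + 163)/(135 + 163) - 151*(-214) = 229/298 - 1*(-32314) = (1/298)*229 + 32314 = 229/298 + 32314 = 9629801/298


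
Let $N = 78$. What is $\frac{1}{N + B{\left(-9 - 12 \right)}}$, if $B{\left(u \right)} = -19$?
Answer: $\frac{1}{59} \approx 0.016949$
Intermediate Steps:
$\frac{1}{N + B{\left(-9 - 12 \right)}} = \frac{1}{78 - 19} = \frac{1}{59}$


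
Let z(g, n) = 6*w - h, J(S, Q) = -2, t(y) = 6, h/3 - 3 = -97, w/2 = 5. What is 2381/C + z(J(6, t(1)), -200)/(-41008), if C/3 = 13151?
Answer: 42073561/808944312 ≈ 0.052010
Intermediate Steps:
w = 10 (w = 2*5 = 10)
h = -282 (h = 9 + 3*(-97) = 9 - 291 = -282)
C = 39453 (C = 3*13151 = 39453)
z(g, n) = 342 (z(g, n) = 6*10 - 1*(-282) = 60 + 282 = 342)
2381/C + z(J(6, t(1)), -200)/(-41008) = 2381/39453 + 342/(-41008) = 2381*(1/39453) + 342*(-1/41008) = 2381/39453 - 171/20504 = 42073561/808944312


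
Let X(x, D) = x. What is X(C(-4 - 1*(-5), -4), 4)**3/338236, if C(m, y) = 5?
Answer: 125/338236 ≈ 0.00036956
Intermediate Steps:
X(C(-4 - 1*(-5), -4), 4)**3/338236 = 5**3/338236 = 125*(1/338236) = 125/338236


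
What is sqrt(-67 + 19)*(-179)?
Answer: -716*I*sqrt(3) ≈ -1240.1*I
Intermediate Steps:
sqrt(-67 + 19)*(-179) = sqrt(-48)*(-179) = (4*I*sqrt(3))*(-179) = -716*I*sqrt(3)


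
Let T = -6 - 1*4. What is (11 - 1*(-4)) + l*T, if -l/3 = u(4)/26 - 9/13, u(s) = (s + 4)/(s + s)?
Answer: -60/13 ≈ -4.6154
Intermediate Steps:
T = -10 (T = -6 - 4 = -10)
u(s) = (4 + s)/(2*s) (u(s) = (4 + s)/((2*s)) = (4 + s)*(1/(2*s)) = (4 + s)/(2*s))
l = 51/26 (l = -3*(((½)*(4 + 4)/4)/26 - 9/13) = -3*(((½)*(¼)*8)*(1/26) - 9*1/13) = -3*(1*(1/26) - 9/13) = -3*(1/26 - 9/13) = -3*(-17/26) = 51/26 ≈ 1.9615)
(11 - 1*(-4)) + l*T = (11 - 1*(-4)) + (51/26)*(-10) = (11 + 4) - 255/13 = 15 - 255/13 = -60/13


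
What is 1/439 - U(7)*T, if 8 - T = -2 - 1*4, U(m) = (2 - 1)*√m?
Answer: 1/439 - 14*√7 ≈ -37.038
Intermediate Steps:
U(m) = √m (U(m) = 1*√m = √m)
T = 14 (T = 8 - (-2 - 1*4) = 8 - (-2 - 4) = 8 - 1*(-6) = 8 + 6 = 14)
1/439 - U(7)*T = 1/439 - √7*14 = 1/439 - 14*√7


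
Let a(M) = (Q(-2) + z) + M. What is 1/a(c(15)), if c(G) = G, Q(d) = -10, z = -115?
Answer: -1/110 ≈ -0.0090909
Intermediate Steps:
a(M) = -125 + M (a(M) = (-10 - 115) + M = -125 + M)
1/a(c(15)) = 1/(-125 + 15) = 1/(-110) = -1/110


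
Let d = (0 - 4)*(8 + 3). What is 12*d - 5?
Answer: -533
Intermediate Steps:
d = -44 (d = -4*11 = -44)
12*d - 5 = 12*(-44) - 5 = -528 - 5 = -533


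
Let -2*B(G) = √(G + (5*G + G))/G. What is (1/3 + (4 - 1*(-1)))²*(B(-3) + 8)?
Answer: 2048/9 + 128*I*√21/27 ≈ 227.56 + 21.725*I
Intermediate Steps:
B(G) = -√7/(2*√G) (B(G) = -√(G + (5*G + G))/(2*G) = -√(G + 6*G)/(2*G) = -√(7*G)/(2*G) = -√7*√G/(2*G) = -√7/(2*√G))
(1/3 + (4 - 1*(-1)))²*(B(-3) + 8) = (1/3 + (4 - 1*(-1)))²*(-√7/(2*√(-3)) + 8) = (⅓ + (4 + 1))²*(-√7*(-I*√3/3)/2 + 8) = (⅓ + 5)²*(I*√21/6 + 8) = (16/3)²*(8 + I*√21/6) = 256*(8 + I*√21/6)/9 = 2048/9 + 128*I*√21/27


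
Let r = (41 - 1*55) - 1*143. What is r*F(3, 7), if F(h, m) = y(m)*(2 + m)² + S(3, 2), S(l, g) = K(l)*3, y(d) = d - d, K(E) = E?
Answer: -1413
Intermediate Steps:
y(d) = 0
S(l, g) = 3*l (S(l, g) = l*3 = 3*l)
F(h, m) = 9 (F(h, m) = 0*(2 + m)² + 3*3 = 0 + 9 = 9)
r = -157 (r = (41 - 55) - 143 = -14 - 143 = -157)
r*F(3, 7) = -157*9 = -1413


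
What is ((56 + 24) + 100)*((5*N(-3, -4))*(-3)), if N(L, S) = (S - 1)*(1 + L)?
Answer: -27000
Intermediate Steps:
N(L, S) = (1 + L)*(-1 + S) (N(L, S) = (-1 + S)*(1 + L) = (1 + L)*(-1 + S))
((56 + 24) + 100)*((5*N(-3, -4))*(-3)) = ((56 + 24) + 100)*((5*(-1 - 4 - 1*(-3) - 3*(-4)))*(-3)) = (80 + 100)*((5*(-1 - 4 + 3 + 12))*(-3)) = 180*((5*10)*(-3)) = 180*(50*(-3)) = 180*(-150) = -27000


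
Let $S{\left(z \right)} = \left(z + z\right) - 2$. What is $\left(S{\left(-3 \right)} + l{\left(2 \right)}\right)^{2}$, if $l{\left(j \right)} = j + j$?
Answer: $16$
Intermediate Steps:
$S{\left(z \right)} = -2 + 2 z$ ($S{\left(z \right)} = 2 z - 2 = -2 + 2 z$)
$l{\left(j \right)} = 2 j$
$\left(S{\left(-3 \right)} + l{\left(2 \right)}\right)^{2} = \left(\left(-2 + 2 \left(-3\right)\right) + 2 \cdot 2\right)^{2} = \left(\left(-2 - 6\right) + 4\right)^{2} = \left(-8 + 4\right)^{2} = \left(-4\right)^{2} = 16$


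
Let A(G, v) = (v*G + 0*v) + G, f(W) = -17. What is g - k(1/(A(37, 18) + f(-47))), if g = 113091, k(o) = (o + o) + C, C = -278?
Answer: 38885566/343 ≈ 1.1337e+5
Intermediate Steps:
A(G, v) = G + G*v (A(G, v) = (G*v + 0) + G = G*v + G = G + G*v)
k(o) = -278 + 2*o (k(o) = (o + o) - 278 = 2*o - 278 = -278 + 2*o)
g - k(1/(A(37, 18) + f(-47))) = 113091 - (-278 + 2/(37*(1 + 18) - 17)) = 113091 - (-278 + 2/(37*19 - 17)) = 113091 - (-278 + 2/(703 - 17)) = 113091 - (-278 + 2/686) = 113091 - (-278 + 2*(1/686)) = 113091 - (-278 + 1/343) = 113091 - 1*(-95353/343) = 113091 + 95353/343 = 38885566/343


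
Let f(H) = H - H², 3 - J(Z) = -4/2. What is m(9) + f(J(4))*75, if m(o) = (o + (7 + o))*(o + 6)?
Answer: -1125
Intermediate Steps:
J(Z) = 5 (J(Z) = 3 - (-4)/2 = 3 - 1*(-2) = 3 + 2 = 5)
m(o) = (6 + o)*(7 + 2*o) (m(o) = (7 + 2*o)*(6 + o) = (6 + o)*(7 + 2*o))
m(9) + f(J(4))*75 = (42 + 2*9² + 19*9) + (5*(1 - 1*5))*75 = (42 + 2*81 + 171) + (5*(1 - 5))*75 = (42 + 162 + 171) + (5*(-4))*75 = 375 - 20*75 = 375 - 1500 = -1125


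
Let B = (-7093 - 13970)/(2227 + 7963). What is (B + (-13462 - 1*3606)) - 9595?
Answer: -271717033/10190 ≈ -26665.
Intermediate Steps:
B = -21063/10190 ≈ -2.0670
(B + (-13462 - 1*3606)) - 9595 = (-21063/10190 + (-13462 - 1*3606)) - 9595 = (-21063/10190 + (-13462 - 3606)) - 9595 = (-21063/10190 - 17068) - 9595 = -173943983/10190 - 9595 = -271717033/10190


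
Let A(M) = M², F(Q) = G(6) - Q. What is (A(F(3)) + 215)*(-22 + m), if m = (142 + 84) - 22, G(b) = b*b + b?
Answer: 315952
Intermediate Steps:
G(b) = b + b² (G(b) = b² + b = b + b²)
m = 204 (m = 226 - 22 = 204)
F(Q) = 42 - Q (F(Q) = 6*(1 + 6) - Q = 6*7 - Q = 42 - Q)
(A(F(3)) + 215)*(-22 + m) = ((42 - 1*3)² + 215)*(-22 + 204) = ((42 - 3)² + 215)*182 = (39² + 215)*182 = (1521 + 215)*182 = 1736*182 = 315952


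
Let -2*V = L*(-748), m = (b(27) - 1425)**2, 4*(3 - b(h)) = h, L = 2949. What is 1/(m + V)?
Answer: 16/50308041 ≈ 3.1804e-7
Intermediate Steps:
b(h) = 3 - h/4
m = 32661225/16 (m = ((3 - 1/4*27) - 1425)**2 = ((3 - 27/4) - 1425)**2 = (-15/4 - 1425)**2 = (-5715/4)**2 = 32661225/16 ≈ 2.0413e+6)
V = 1102926 (V = -2949*(-748)/2 = -1/2*(-2205852) = 1102926)
1/(m + V) = 1/(32661225/16 + 1102926) = 1/(50308041/16) = 16/50308041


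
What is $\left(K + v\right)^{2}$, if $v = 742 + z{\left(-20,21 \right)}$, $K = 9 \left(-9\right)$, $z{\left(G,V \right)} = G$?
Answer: $410881$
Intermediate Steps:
$K = -81$
$v = 722$ ($v = 742 - 20 = 722$)
$\left(K + v\right)^{2} = \left(-81 + 722\right)^{2} = 641^{2} = 410881$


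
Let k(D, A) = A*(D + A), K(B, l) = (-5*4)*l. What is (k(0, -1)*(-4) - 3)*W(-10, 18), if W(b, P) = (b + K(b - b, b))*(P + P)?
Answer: -47880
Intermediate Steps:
K(B, l) = -20*l
k(D, A) = A*(A + D)
W(b, P) = -38*P*b (W(b, P) = (b - 20*b)*(P + P) = (-19*b)*(2*P) = -38*P*b)
(k(0, -1)*(-4) - 3)*W(-10, 18) = (-(-1 + 0)*(-4) - 3)*(-38*18*(-10)) = (-1*(-1)*(-4) - 3)*6840 = (1*(-4) - 3)*6840 = (-4 - 3)*6840 = -7*6840 = -47880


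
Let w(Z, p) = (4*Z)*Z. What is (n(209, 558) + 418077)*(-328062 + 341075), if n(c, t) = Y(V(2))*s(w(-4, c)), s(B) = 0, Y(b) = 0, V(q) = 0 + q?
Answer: 5440436001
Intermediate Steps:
V(q) = q
w(Z, p) = 4*Z**2
n(c, t) = 0 (n(c, t) = 0*0 = 0)
(n(209, 558) + 418077)*(-328062 + 341075) = (0 + 418077)*(-328062 + 341075) = 418077*13013 = 5440436001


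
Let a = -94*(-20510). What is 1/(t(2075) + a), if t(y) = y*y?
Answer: 1/6233565 ≈ 1.6042e-7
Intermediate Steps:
t(y) = y²
a = 1927940
1/(t(2075) + a) = 1/(2075² + 1927940) = 1/(4305625 + 1927940) = 1/6233565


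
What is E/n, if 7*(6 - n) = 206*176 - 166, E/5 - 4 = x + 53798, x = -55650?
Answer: 2695/1502 ≈ 1.7943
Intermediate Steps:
E = -9240 (E = 20 + 5*(-55650 + 53798) = 20 + 5*(-1852) = 20 - 9260 = -9240)
n = -36048/7 (n = 6 - (206*176 - 166)/7 = 6 - (36256 - 166)/7 = 6 - ⅐*36090 = 6 - 36090/7 = -36048/7 ≈ -5149.7)
E/n = -9240/(-36048/7) = -9240*(-7/36048) = 2695/1502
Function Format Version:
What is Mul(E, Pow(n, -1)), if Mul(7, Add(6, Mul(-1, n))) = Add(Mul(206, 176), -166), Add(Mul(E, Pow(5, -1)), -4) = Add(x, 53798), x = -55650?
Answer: Rational(2695, 1502) ≈ 1.7943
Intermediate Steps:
E = -9240 (E = Add(20, Mul(5, Add(-55650, 53798))) = Add(20, Mul(5, -1852)) = Add(20, -9260) = -9240)
n = Rational(-36048, 7) (n = Add(6, Mul(Rational(-1, 7), Add(Mul(206, 176), -166))) = Add(6, Mul(Rational(-1, 7), Add(36256, -166))) = Add(6, Mul(Rational(-1, 7), 36090)) = Add(6, Rational(-36090, 7)) = Rational(-36048, 7) ≈ -5149.7)
Mul(E, Pow(n, -1)) = Mul(-9240, Pow(Rational(-36048, 7), -1)) = Mul(-9240, Rational(-7, 36048)) = Rational(2695, 1502)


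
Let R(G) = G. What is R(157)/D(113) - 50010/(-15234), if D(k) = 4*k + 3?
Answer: 4191048/1155245 ≈ 3.6278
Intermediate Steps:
D(k) = 3 + 4*k
R(157)/D(113) - 50010/(-15234) = 157/(3 + 4*113) - 50010/(-15234) = 157/(3 + 452) - 50010*(-1/15234) = 157/455 + 8335/2539 = 4191048/1155245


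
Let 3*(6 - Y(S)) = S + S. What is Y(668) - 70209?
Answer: -211945/3 ≈ -70648.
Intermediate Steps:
Y(S) = 6 - 2*S/3 (Y(S) = 6 - (S + S)/3 = 6 - 2*S/3)
Y(668) - 70209 = (6 - ⅔*668) - 70209 = (6 - 1336/3) - 70209 = -1318/3 - 70209 = -211945/3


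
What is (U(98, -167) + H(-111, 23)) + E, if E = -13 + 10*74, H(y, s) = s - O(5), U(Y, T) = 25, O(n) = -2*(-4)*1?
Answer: 767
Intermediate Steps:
O(n) = 8 (O(n) = 8*1 = 8)
H(y, s) = -8 + s (H(y, s) = s - 1*8 = s - 8 = -8 + s)
E = 727 (E = -13 + 740 = 727)
(U(98, -167) + H(-111, 23)) + E = (25 + (-8 + 23)) + 727 = (25 + 15) + 727 = 40 + 727 = 767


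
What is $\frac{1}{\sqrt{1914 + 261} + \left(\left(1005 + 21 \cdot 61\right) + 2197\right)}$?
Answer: $\frac{4483}{20095114} - \frac{5 \sqrt{87}}{20095114} \approx 0.00022077$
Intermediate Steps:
$\frac{1}{\sqrt{1914 + 261} + \left(\left(1005 + 21 \cdot 61\right) + 2197\right)} = \frac{1}{\sqrt{2175} + \left(\left(1005 + 1281\right) + 2197\right)} = \frac{1}{5 \sqrt{87} + \left(2286 + 2197\right)} = \frac{1}{5 \sqrt{87} + 4483} = \frac{1}{4483 + 5 \sqrt{87}}$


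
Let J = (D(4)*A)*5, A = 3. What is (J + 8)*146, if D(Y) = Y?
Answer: 9928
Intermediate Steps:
J = 60 (J = (4*3)*5 = 12*5 = 60)
(J + 8)*146 = (60 + 8)*146 = 68*146 = 9928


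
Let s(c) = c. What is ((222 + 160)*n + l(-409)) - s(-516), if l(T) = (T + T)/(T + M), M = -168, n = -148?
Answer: -32322722/577 ≈ -56019.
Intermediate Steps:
l(T) = 2*T/(-168 + T) (l(T) = (T + T)/(T - 168) = (2*T)/(-168 + T) = 2*T/(-168 + T))
((222 + 160)*n + l(-409)) - s(-516) = ((222 + 160)*(-148) + 2*(-409)/(-168 - 409)) - 1*(-516) = (382*(-148) + 2*(-409)/(-577)) + 516 = (-56536 + 2*(-409)*(-1/577)) + 516 = (-56536 + 818/577) + 516 = -32620454/577 + 516 = -32322722/577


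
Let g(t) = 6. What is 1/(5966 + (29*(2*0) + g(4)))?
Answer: 1/5972 ≈ 0.00016745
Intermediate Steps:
1/(5966 + (29*(2*0) + g(4))) = 1/(5966 + (29*(2*0) + 6)) = 1/(5966 + (29*0 + 6)) = 1/(5966 + (0 + 6)) = 1/(5966 + 6) = 1/5972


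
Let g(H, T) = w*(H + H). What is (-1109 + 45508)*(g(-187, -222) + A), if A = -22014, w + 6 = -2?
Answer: -844557778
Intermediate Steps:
w = -8 (w = -6 - 2 = -8)
g(H, T) = -16*H (g(H, T) = -8*(H + H) = -16*H)
(-1109 + 45508)*(g(-187, -222) + A) = (-1109 + 45508)*(-16*(-187) - 22014) = 44399*(2992 - 22014) = 44399*(-19022) = -844557778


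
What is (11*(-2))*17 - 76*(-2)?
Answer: -222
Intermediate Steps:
(11*(-2))*17 - 76*(-2) = -22*17 + 152 = -374 + 152 = -222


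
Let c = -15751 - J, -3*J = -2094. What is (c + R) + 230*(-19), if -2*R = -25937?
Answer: -15701/2 ≈ -7850.5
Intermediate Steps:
J = 698 (J = -⅓*(-2094) = 698)
R = 25937/2 (R = -½*(-25937) = 25937/2 ≈ 12969.)
c = -16449 (c = -15751 - 1*698 = -15751 - 698 = -16449)
(c + R) + 230*(-19) = (-16449 + 25937/2) + 230*(-19) = -6961/2 - 4370 = -15701/2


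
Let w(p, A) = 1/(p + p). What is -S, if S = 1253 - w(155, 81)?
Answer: -388429/310 ≈ -1253.0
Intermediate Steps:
w(p, A) = 1/(2*p)
S = 388429/310 (S = 1253 - 1/(2*155) = 1253 - 1*1/310 = 1253 - 1/310 = 388429/310 ≈ 1253.0)
-S = -1*388429/310 = -388429/310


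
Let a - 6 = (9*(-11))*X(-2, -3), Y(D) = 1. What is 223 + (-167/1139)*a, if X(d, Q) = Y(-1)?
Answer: 269528/1139 ≈ 236.64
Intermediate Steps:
X(d, Q) = 1
a = -93 (a = 6 + (9*(-11))*1 = 6 - 99*1 = 6 - 99 = -93)
223 + (-167/1139)*a = 223 - 167/1139*(-93) = 223 + 15531/1139 = 269528/1139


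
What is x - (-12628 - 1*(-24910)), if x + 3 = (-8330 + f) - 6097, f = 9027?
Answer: -17685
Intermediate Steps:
x = -5403 (x = -3 + ((-8330 + 9027) - 6097) = -3 + (697 - 6097) = -3 - 5400 = -5403)
x - (-12628 - 1*(-24910)) = -5403 - (-12628 - 1*(-24910)) = -5403 - (-12628 + 24910) = -5403 - 1*12282 = -5403 - 12282 = -17685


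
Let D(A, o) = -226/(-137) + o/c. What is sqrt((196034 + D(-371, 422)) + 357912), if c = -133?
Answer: sqrt(183912247910510)/18221 ≈ 744.27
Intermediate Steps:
D(A, o) = 226/137 - o/133 (D(A, o) = -226/(-137) + o/(-133) = -226*(-1/137) + o*(-1/133) = 226/137 - o/133)
sqrt((196034 + D(-371, 422)) + 357912) = sqrt((196034 + (226/137 - 1/133*422)) + 357912) = sqrt((196034 + (226/137 - 422/133)) + 357912) = sqrt((196034 - 27756/18221) + 357912) = sqrt(3571907758/18221 + 357912) = sqrt(10093422310/18221) = sqrt(183912247910510)/18221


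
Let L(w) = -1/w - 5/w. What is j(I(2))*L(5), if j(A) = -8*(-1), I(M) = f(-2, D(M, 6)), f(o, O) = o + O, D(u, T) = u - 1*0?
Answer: -48/5 ≈ -9.6000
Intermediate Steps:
D(u, T) = u (D(u, T) = u + 0 = u)
f(o, O) = O + o
L(w) = -6/w
I(M) = -2 + M (I(M) = M - 2 = -2 + M)
j(A) = 8
j(I(2))*L(5) = 8*(-6/5) = -48/5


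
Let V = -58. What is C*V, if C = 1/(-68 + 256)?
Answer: -29/94 ≈ -0.30851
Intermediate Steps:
C = 1/188 ≈ 0.0053191
C*V = (1/188)*(-58) = -29/94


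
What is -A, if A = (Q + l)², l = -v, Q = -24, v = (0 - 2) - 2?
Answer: -400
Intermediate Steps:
v = -4 (v = -2 - 2 = -4)
l = 4 (l = -1*(-4) = 4)
A = 400 (A = (-24 + 4)² = (-20)² = 400)
-A = -1*400 = -400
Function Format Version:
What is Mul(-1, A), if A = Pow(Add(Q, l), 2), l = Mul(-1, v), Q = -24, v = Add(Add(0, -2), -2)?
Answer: -400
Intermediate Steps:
v = -4 (v = Add(-2, -2) = -4)
l = 4 (l = Mul(-1, -4) = 4)
A = 400 (A = Pow(Add(-24, 4), 2) = Pow(-20, 2) = 400)
Mul(-1, A) = Mul(-1, 400) = -400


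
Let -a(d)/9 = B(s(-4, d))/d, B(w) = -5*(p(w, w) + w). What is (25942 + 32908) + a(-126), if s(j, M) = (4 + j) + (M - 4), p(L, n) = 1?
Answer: 824545/14 ≈ 58896.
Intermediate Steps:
s(j, M) = M + j (s(j, M) = (4 + j) + (-4 + M) = M + j)
B(w) = -5 - 5*w (B(w) = -5*(1 + w) = -5 - 5*w)
a(d) = -9*(15 - 5*d)/d (a(d) = -9*(-5 - 5*(d - 4))/d = -9*(-5 - 5*(-4 + d))/d = -9*(-5 + (20 - 5*d))/d = -9*(15 - 5*d)/d)
(25942 + 32908) + a(-126) = (25942 + 32908) + (45 - 135/(-126)) = 58850 + (45 - 135*(-1/126)) = 58850 + (45 + 15/14) = 58850 + 645/14 = 824545/14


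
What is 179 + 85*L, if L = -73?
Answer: -6026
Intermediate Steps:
179 + 85*L = 179 + 85*(-73) = 179 - 6205 = -6026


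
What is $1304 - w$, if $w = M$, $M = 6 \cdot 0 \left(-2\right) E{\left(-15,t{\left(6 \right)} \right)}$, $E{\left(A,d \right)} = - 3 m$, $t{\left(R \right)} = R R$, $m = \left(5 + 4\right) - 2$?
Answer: $1304$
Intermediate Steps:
$m = 7$ ($m = 9 - 2 = 7$)
$t{\left(R \right)} = R^{2}$
$E{\left(A,d \right)} = -21$ ($E{\left(A,d \right)} = \left(-3\right) 7 = -21$)
$M = 0$ ($M = 6 \cdot 0 \left(-2\right) \left(-21\right) = 0 \left(-2\right) \left(-21\right) = 0 \left(-21\right) = 0$)
$w = 0$
$1304 - w = 1304 - 0 = 1304 + 0 = 1304$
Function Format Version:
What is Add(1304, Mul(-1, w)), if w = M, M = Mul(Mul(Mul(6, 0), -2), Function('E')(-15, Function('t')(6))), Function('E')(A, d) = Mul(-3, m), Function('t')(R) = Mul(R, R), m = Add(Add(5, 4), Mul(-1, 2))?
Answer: 1304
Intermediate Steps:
m = 7 (m = Add(9, -2) = 7)
Function('t')(R) = Pow(R, 2)
Function('E')(A, d) = -21 (Function('E')(A, d) = Mul(-3, 7) = -21)
M = 0 (M = Mul(Mul(Mul(6, 0), -2), -21) = Mul(Mul(0, -2), -21) = Mul(0, -21) = 0)
w = 0
Add(1304, Mul(-1, w)) = Add(1304, Mul(-1, 0)) = Add(1304, 0) = 1304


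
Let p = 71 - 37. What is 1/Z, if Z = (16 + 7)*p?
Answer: 1/782 ≈ 0.0012788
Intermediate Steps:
p = 34
Z = 782 (Z = (16 + 7)*34 = 23*34 = 782)
1/Z = 1/782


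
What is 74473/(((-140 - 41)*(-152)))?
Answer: 74473/27512 ≈ 2.7069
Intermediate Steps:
74473/(((-140 - 41)*(-152))) = 74473/((-181*(-152))) = 74473/27512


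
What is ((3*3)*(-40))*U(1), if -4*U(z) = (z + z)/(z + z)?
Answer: 90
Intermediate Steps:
U(z) = -1/4 (U(z) = -(z + z)/(4*(z + z)) = -2*z/(4*(2*z)) = -2*z*1/(2*z)/4 = -1/4*1 = -1/4)
((3*3)*(-40))*U(1) = ((3*3)*(-40))*(-1/4) = (9*(-40))*(-1/4) = -360*(-1/4) = 90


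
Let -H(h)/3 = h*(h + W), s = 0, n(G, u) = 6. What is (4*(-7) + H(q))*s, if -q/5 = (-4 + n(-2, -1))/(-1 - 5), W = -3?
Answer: 0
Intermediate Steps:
q = 5/3 (q = -5*(-4 + 6)/(-1 - 5) = -10/(-6) = -10*(-1)/6 = -5*(-⅓) = 5/3 ≈ 1.6667)
H(h) = -3*h*(-3 + h) (H(h) = -3*h*(h - 3) = -3*h*(-3 + h))
(4*(-7) + H(q))*s = (4*(-7) + 3*(5/3)*(3 - 1*5/3))*0 = (-28 + 3*(5/3)*(3 - 5/3))*0 = (-28 + 3*(5/3)*(4/3))*0 = (-28 + 20/3)*0 = -64/3*0 = 0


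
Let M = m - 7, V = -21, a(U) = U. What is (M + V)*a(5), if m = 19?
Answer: -45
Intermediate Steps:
M = 12 (M = 19 - 7 = 12)
(M + V)*a(5) = (12 - 21)*5 = -9*5 = -45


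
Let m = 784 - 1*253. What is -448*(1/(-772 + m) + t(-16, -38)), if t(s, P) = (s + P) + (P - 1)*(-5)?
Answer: -15223040/241 ≈ -63166.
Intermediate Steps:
t(s, P) = 5 + s - 4*P (t(s, P) = (P + s) + (-1 + P)*(-5) = (P + s) + (5 - 5*P) = 5 + s - 4*P)
m = 531 (m = 784 - 253 = 531)
-448*(1/(-772 + m) + t(-16, -38)) = -448*(1/(-772 + 531) + (5 - 16 - 4*(-38))) = -448*(1/(-241) + (5 - 16 + 152)) = -448*(-1/241 + 141) = -448*33980/241 = -15223040/241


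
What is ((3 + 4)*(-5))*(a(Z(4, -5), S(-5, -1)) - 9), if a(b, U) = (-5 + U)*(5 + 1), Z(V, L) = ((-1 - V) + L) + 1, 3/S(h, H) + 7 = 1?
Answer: 1470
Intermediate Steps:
S(h, H) = -½ (S(h, H) = 3/(-7 + 1) = 3/(-6) = 3*(-⅙) = -½)
Z(V, L) = L - V (Z(V, L) = (-1 + L - V) + 1 = L - V)
a(b, U) = -30 + 6*U (a(b, U) = (-5 + U)*6 = -30 + 6*U)
((3 + 4)*(-5))*(a(Z(4, -5), S(-5, -1)) - 9) = ((3 + 4)*(-5))*((-30 + 6*(-½)) - 9) = (7*(-5))*((-30 - 3) - 9) = -35*(-33 - 9) = -35*(-42) = 1470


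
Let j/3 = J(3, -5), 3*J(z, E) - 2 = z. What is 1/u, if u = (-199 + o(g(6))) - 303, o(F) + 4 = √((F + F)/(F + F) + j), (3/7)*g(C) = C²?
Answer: -253/128015 - √6/256030 ≈ -0.0019859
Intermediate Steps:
J(z, E) = ⅔ + z/3
j = 5 (j = 3*(⅔ + (⅓)*3) = 3*(⅔ + 1) = 3*(5/3) = 5)
g(C) = 7*C²/3
o(F) = -4 + √6 (o(F) = -4 + √((F + F)/(F + F) + 5) = -4 + √((2*F)/((2*F)) + 5) = -4 + √((2*F)*(1/(2*F)) + 5) = -4 + √(1 + 5) = -4 + √6)
u = -506 + √6 (u = (-199 + (-4 + √6)) - 303 = (-203 + √6) - 303 = -506 + √6 ≈ -503.55)
1/u = 1/(-506 + √6)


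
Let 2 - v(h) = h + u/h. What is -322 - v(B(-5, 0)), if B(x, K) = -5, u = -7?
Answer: -1638/5 ≈ -327.60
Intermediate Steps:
v(h) = 2 - h + 7/h (v(h) = 2 - (h - 7/h) = 2 + (-h + 7/h) = 2 - h + 7/h)
-322 - v(B(-5, 0)) = -322 - (2 - 1*(-5) + 7/(-5)) = -322 - (2 + 5 + 7*(-1/5)) = -322 - (2 + 5 - 7/5) = -322 - 1*28/5 = -322 - 28/5 = -1638/5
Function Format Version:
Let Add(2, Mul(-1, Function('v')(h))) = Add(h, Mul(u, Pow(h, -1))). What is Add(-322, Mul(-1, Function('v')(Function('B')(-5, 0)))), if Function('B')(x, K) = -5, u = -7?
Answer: Rational(-1638, 5) ≈ -327.60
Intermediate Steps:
Function('v')(h) = Add(2, Mul(-1, h), Mul(7, Pow(h, -1))) (Function('v')(h) = Add(2, Mul(-1, Add(h, Mul(-7, Pow(h, -1))))) = Add(2, Add(Mul(-1, h), Mul(7, Pow(h, -1)))) = Add(2, Mul(-1, h), Mul(7, Pow(h, -1))))
Add(-322, Mul(-1, Function('v')(Function('B')(-5, 0)))) = Add(-322, Mul(-1, Add(2, Mul(-1, -5), Mul(7, Pow(-5, -1))))) = Add(-322, Mul(-1, Add(2, 5, Mul(7, Rational(-1, 5))))) = Add(-322, Mul(-1, Add(2, 5, Rational(-7, 5)))) = Add(-322, Mul(-1, Rational(28, 5))) = Add(-322, Rational(-28, 5)) = Rational(-1638, 5)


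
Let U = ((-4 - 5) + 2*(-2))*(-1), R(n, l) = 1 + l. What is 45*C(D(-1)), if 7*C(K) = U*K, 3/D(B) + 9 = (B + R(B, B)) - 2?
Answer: -585/28 ≈ -20.893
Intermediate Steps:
D(B) = 3/(-10 + 2*B) (D(B) = 3/(-9 + ((B + (1 + B)) - 2)) = 3/(-9 + ((1 + 2*B) - 2)) = 3/(-9 + (-1 + 2*B)) = 3/(-10 + 2*B))
U = 13 (U = (-9 - 4)*(-1) = -13*(-1) = 13)
C(K) = 13*K/7 (C(K) = (13*K)/7 = 13*K/7)
45*C(D(-1)) = 45*(13*(3/(2*(-5 - 1)))/7) = 45*(13*((3/2)/(-6))/7) = 45*(13*((3/2)*(-⅙))/7) = 45*((13/7)*(-¼)) = 45*(-13/28) = -585/28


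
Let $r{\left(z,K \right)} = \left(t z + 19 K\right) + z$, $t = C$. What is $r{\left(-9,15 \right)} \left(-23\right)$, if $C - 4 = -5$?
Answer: $-6555$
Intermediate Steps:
$C = -1$ ($C = 4 - 5 = -1$)
$t = -1$
$r{\left(z,K \right)} = 19 K$ ($r{\left(z,K \right)} = \left(- z + 19 K\right) + z = 19 K$)
$r{\left(-9,15 \right)} \left(-23\right) = 19 \cdot 15 \left(-23\right) = 285 \left(-23\right) = -6555$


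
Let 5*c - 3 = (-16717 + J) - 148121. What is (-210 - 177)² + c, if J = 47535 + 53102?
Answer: 684647/5 ≈ 1.3693e+5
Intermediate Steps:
J = 100637
c = -64198/5 (c = ⅗ + ((-16717 + 100637) - 148121)/5 = ⅗ + (83920 - 148121)/5 = ⅗ + (⅕)*(-64201) = ⅗ - 64201/5 = -64198/5 ≈ -12840.)
(-210 - 177)² + c = (-210 - 177)² - 64198/5 = (-387)² - 64198/5 = 149769 - 64198/5 = 684647/5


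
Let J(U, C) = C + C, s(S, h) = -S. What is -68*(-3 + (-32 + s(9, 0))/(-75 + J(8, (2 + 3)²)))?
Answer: 2312/25 ≈ 92.480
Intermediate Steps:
J(U, C) = 2*C
-68*(-3 + (-32 + s(9, 0))/(-75 + J(8, (2 + 3)²))) = -68*(-3 + (-32 - 1*9)/(-75 + 2*(2 + 3)²)) = -68*(-3 + (-32 - 9)/(-75 + 2*5²)) = -68*(-3 - 41/(-75 + 2*25)) = -68*(-3 - 41/(-75 + 50)) = -68*(-3 - 41/(-25)) = -68*(-3 - 41*(-1/25)) = -68*(-3 + 41/25) = -68*(-34/25) = 2312/25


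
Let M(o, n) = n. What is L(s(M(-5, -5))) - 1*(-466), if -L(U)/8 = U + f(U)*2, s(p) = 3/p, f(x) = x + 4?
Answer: 2082/5 ≈ 416.40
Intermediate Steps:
f(x) = 4 + x
L(U) = -64 - 24*U (L(U) = -8*(U + (4 + U)*2) = -8*(U + (8 + 2*U)) = -8*(8 + 3*U) = -64 - 24*U)
L(s(M(-5, -5))) - 1*(-466) = (-64 - 72/(-5)) - 1*(-466) = (-64 - 72*(-1)/5) + 466 = (-64 - 24*(-⅗)) + 466 = (-64 + 72/5) + 466 = -248/5 + 466 = 2082/5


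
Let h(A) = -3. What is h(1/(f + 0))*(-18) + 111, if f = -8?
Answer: 165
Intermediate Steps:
h(1/(f + 0))*(-18) + 111 = -3*(-18) + 111 = 54 + 111 = 165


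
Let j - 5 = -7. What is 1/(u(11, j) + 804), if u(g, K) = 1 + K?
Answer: 1/803 ≈ 0.0012453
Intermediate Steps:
j = -2 (j = 5 - 7 = -2)
1/(u(11, j) + 804) = 1/((1 - 2) + 804) = 1/(-1 + 804) = 1/803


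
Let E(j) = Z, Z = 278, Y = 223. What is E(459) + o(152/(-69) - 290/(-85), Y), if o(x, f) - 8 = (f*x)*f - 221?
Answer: 70591967/1173 ≈ 60181.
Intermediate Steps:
o(x, f) = -213 + x*f**2 (o(x, f) = 8 + ((f*x)*f - 221) = 8 + (x*f**2 - 221) = 8 + (-221 + x*f**2) = -213 + x*f**2)
E(j) = 278
E(459) + o(152/(-69) - 290/(-85), Y) = 278 + (-213 + (152/(-69) - 290/(-85))*223**2) = 278 + (-213 + (152*(-1/69) - 290*(-1/85))*49729) = 278 + (-213 + (-152/69 + 58/17)*49729) = 278 + (-213 + (1418/1173)*49729) = 278 + (-213 + 70515722/1173) = 278 + 70265873/1173 = 70591967/1173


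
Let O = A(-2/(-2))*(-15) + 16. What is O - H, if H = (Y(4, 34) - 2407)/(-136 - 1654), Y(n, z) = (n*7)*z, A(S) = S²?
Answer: 67/358 ≈ 0.18715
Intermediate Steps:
Y(n, z) = 7*n*z (Y(n, z) = (7*n)*z = 7*n*z)
H = 291/358 (H = (7*4*34 - 2407)/(-136 - 1654) = (952 - 2407)/(-1790) = -1455*(-1/1790) = 291/358 ≈ 0.81285)
O = 1 (O = (-2/(-2))²*(-15) + 16 = (-2*(-½))²*(-15) + 16 = 1²*(-15) + 16 = 1*(-15) + 16 = -15 + 16 = 1)
O - H = 1 - 1*291/358 = 1 - 291/358 = 67/358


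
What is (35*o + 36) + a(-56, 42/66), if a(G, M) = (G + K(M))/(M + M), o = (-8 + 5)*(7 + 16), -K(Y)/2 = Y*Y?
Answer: -26660/11 ≈ -2423.6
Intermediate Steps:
K(Y) = -2*Y² (K(Y) = -2*Y*Y = -2*Y²)
o = -69 (o = -3*23 = -69)
a(G, M) = (G - 2*M²)/(2*M) (a(G, M) = (G - 2*M²)/(M + M) = (G - 2*M²)/((2*M)) = (G - 2*M²)*(1/(2*M)) = (G - 2*M²)/(2*M))
(35*o + 36) + a(-56, 42/66) = (35*(-69) + 36) + (-42/66 + (½)*(-56)/(42/66)) = (-2415 + 36) + (-42/66 + (½)*(-56)/(42*(1/66))) = -2379 + (-1*7/11 + (½)*(-56)/(7/11)) = -2379 + (-7/11 + (½)*(-56)*(11/7)) = -2379 + (-7/11 - 44) = -2379 - 491/11 = -26660/11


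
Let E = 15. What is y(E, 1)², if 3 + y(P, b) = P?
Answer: 144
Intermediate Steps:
y(P, b) = -3 + P
y(E, 1)² = (-3 + 15)² = 12² = 144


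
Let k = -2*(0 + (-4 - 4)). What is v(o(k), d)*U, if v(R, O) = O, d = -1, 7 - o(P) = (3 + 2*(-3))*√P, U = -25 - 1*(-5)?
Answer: 20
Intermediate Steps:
U = -20 (U = -25 + 5 = -20)
k = 16 (k = -2*(0 - 8) = -2*(-8) = 16)
o(P) = 7 + 3*√P (o(P) = 7 - (3 + 2*(-3))*√P = 7 - (3 - 6)*√P = 7 - (-3)*√P = 7 + 3*√P)
v(o(k), d)*U = -1*(-20) = 20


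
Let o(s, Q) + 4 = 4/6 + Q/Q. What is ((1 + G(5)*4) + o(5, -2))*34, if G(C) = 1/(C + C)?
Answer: -476/15 ≈ -31.733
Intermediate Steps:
G(C) = 1/(2*C)
o(s, Q) = -7/3 (o(s, Q) = -4 + (4/6 + Q/Q) = -4 + (4*(⅙) + 1) = -4 + (⅔ + 1) = -4 + 5/3 = -7/3)
((1 + G(5)*4) + o(5, -2))*34 = ((1 + ((½)/5)*4) - 7/3)*34 = ((1 + ((½)*(⅕))*4) - 7/3)*34 = ((1 + (⅒)*4) - 7/3)*34 = ((1 + ⅖) - 7/3)*34 = (7/5 - 7/3)*34 = -14/15*34 = -476/15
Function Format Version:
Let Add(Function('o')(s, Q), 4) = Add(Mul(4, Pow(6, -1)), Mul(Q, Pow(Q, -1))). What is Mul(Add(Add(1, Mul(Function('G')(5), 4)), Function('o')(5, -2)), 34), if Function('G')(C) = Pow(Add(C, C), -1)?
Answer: Rational(-476, 15) ≈ -31.733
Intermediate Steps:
Function('G')(C) = Mul(Rational(1, 2), Pow(C, -1)) (Function('G')(C) = Pow(Mul(2, C), -1) = Mul(Rational(1, 2), Pow(C, -1)))
Function('o')(s, Q) = Rational(-7, 3) (Function('o')(s, Q) = Add(-4, Add(Mul(4, Pow(6, -1)), Mul(Q, Pow(Q, -1)))) = Add(-4, Add(Mul(4, Rational(1, 6)), 1)) = Add(-4, Add(Rational(2, 3), 1)) = Add(-4, Rational(5, 3)) = Rational(-7, 3))
Mul(Add(Add(1, Mul(Function('G')(5), 4)), Function('o')(5, -2)), 34) = Mul(Add(Add(1, Mul(Mul(Rational(1, 2), Pow(5, -1)), 4)), Rational(-7, 3)), 34) = Mul(Add(Add(1, Mul(Mul(Rational(1, 2), Rational(1, 5)), 4)), Rational(-7, 3)), 34) = Mul(Add(Add(1, Mul(Rational(1, 10), 4)), Rational(-7, 3)), 34) = Mul(Add(Add(1, Rational(2, 5)), Rational(-7, 3)), 34) = Mul(Add(Rational(7, 5), Rational(-7, 3)), 34) = Mul(Rational(-14, 15), 34) = Rational(-476, 15)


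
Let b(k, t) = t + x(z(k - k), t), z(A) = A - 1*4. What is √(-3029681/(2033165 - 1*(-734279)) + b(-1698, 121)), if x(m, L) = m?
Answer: √221922210947887/1383722 ≈ 10.766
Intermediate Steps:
z(A) = -4 + A (z(A) = A - 4 = -4 + A)
b(k, t) = -4 + t (b(k, t) = t + (-4 + (k - k)) = t + (-4 + 0) = t - 4 = -4 + t)
√(-3029681/(2033165 - 1*(-734279)) + b(-1698, 121)) = √(-3029681/(2033165 - 1*(-734279)) + (-4 + 121)) = √(-3029681/(2033165 + 734279) + 117) = √(-3029681/2767444 + 117) = √(320761267/2767444) = √221922210947887/1383722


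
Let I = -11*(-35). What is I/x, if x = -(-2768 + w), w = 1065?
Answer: 385/1703 ≈ 0.22607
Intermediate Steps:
I = 385
x = 1703 (x = -(-2768 + 1065) = -1*(-1703) = 1703)
I/x = 385/1703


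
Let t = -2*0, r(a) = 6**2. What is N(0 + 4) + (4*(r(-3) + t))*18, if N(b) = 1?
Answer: 2593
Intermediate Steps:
r(a) = 36
t = 0
N(0 + 4) + (4*(r(-3) + t))*18 = 1 + (4*(36 + 0))*18 = 1 + (4*36)*18 = 1 + 144*18 = 1 + 2592 = 2593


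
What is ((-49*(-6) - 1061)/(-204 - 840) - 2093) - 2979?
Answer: -5294401/1044 ≈ -5071.3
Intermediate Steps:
((-49*(-6) - 1061)/(-204 - 840) - 2093) - 2979 = ((294 - 1061)/(-1044) - 2093) - 2979 = (-767*(-1/1044) - 2093) - 2979 = (767/1044 - 2093) - 2979 = -2184325/1044 - 2979 = -5294401/1044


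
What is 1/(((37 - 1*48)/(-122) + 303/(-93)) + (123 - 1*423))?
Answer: -3782/1146581 ≈ -0.0032985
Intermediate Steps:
1/(((37 - 1*48)/(-122) + 303/(-93)) + (123 - 1*423)) = 1/(((37 - 48)*(-1/122) + 303*(-1/93)) + (123 - 423)) = 1/((-11*(-1/122) - 101/31) - 300) = 1/((11/122 - 101/31) - 300) = 1/(-11981/3782 - 300) = 1/(-1146581/3782) = -3782/1146581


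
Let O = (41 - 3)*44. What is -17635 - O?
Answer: -19307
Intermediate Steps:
O = 1672 (O = 38*44 = 1672)
-17635 - O = -17635 - 1*1672 = -17635 - 1672 = -19307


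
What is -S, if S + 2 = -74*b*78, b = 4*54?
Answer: 1246754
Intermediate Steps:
b = 216
S = -1246754 (S = -2 - 74*216*78 = -2 - 15984*78 = -2 - 1246752 = -1246754)
-S = -1*(-1246754) = 1246754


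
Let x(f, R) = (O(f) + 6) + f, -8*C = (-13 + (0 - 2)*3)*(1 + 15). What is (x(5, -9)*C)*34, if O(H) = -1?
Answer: 12920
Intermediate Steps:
C = 38 (C = -(-13 + (0 - 2)*3)*(1 + 15)/8 = -(-13 - 2*3)*16/8 = -(-13 - 6)*16/8 = -(-19)*16/8 = -⅛*(-304) = 38)
x(f, R) = 5 + f (x(f, R) = (-1 + 6) + f = 5 + f)
(x(5, -9)*C)*34 = ((5 + 5)*38)*34 = (10*38)*34 = 380*34 = 12920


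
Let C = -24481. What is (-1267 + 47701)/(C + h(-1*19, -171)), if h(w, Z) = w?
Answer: -23217/12250 ≈ -1.8953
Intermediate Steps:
(-1267 + 47701)/(C + h(-1*19, -171)) = (-1267 + 47701)/(-24481 - 1*19) = 46434/(-24481 - 19) = 46434/(-24500) = 46434*(-1/24500) = -23217/12250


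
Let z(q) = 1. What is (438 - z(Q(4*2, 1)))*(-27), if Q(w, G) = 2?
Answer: -11799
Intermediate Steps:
(438 - z(Q(4*2, 1)))*(-27) = (438 - 1*1)*(-27) = (438 - 1)*(-27) = 437*(-27) = -11799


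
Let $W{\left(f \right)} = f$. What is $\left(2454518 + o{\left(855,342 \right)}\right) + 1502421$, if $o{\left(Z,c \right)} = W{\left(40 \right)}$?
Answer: $3956979$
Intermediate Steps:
$o{\left(Z,c \right)} = 40$
$\left(2454518 + o{\left(855,342 \right)}\right) + 1502421 = \left(2454518 + 40\right) + 1502421 = 2454558 + 1502421 = 3956979$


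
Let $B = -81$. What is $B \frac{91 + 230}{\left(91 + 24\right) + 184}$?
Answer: $- \frac{26001}{299} \approx -86.96$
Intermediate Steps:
$B \frac{91 + 230}{\left(91 + 24\right) + 184} = - 81 \frac{91 + 230}{\left(91 + 24\right) + 184} = - 81 \frac{321}{115 + 184} = - 81 \cdot \frac{321}{299} = - 81 \cdot 321 \cdot \frac{1}{299} = \left(-81\right) \frac{321}{299} = - \frac{26001}{299}$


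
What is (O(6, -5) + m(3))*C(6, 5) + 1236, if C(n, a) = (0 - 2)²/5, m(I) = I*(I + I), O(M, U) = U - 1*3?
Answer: 1244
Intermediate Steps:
O(M, U) = -3 + U (O(M, U) = U - 3 = -3 + U)
m(I) = 2*I² (m(I) = I*(2*I) = 2*I²)
C(n, a) = ⅘ (C(n, a) = (-2)²*(⅕) = 4*(⅕) = ⅘)
(O(6, -5) + m(3))*C(6, 5) + 1236 = ((-3 - 5) + 2*3²)*(⅘) + 1236 = (-8 + 2*9)*(⅘) + 1236 = (-8 + 18)*(⅘) + 1236 = 10*(⅘) + 1236 = 8 + 1236 = 1244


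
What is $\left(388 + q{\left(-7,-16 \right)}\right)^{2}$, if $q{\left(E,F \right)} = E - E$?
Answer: $150544$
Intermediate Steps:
$q{\left(E,F \right)} = 0$
$\left(388 + q{\left(-7,-16 \right)}\right)^{2} = \left(388 + 0\right)^{2} = 388^{2} = 150544$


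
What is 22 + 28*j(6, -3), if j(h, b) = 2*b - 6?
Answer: -314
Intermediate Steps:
j(h, b) = -6 + 2*b
22 + 28*j(6, -3) = 22 + 28*(-6 + 2*(-3)) = 22 + 28*(-6 - 6) = 22 + 28*(-12) = 22 - 336 = -314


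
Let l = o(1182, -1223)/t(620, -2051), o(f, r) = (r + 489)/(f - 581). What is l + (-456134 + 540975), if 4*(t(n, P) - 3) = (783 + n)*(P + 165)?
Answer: 67460203201611/795136823 ≈ 84841.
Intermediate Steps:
o(f, r) = (489 + r)/(-581 + f)
t(n, P) = 3 + (165 + P)*(783 + n)/4 (t(n, P) = 3 + ((783 + n)*(P + 165))/4 = 3 + ((783 + n)*(165 + P))/4 = 3 + ((165 + P)*(783 + n))/4 = 3 + (165 + P)*(783 + n)/4)
l = 1468/795136823 (l = ((489 - 1223)/(-581 + 1182))/(129207/4 + (165/4)*620 + (783/4)*(-2051) + (¼)*(-2051)*620) = (-734/601)/(129207/4 + 25575 - 1605933/4 - 317905) = ((1/601)*(-734))/(-1323023/2) = -734/601*(-2/1323023) = 1468/795136823 ≈ 1.8462e-6)
l + (-456134 + 540975) = 1468/795136823 + (-456134 + 540975) = 1468/795136823 + 84841 = 67460203201611/795136823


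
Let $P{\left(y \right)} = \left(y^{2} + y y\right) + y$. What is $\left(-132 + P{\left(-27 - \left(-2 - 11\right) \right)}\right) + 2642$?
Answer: $2888$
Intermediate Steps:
$P{\left(y \right)} = y + 2 y^{2}$ ($P{\left(y \right)} = \left(y^{2} + y^{2}\right) + y = 2 y^{2} + y = y + 2 y^{2}$)
$\left(-132 + P{\left(-27 - \left(-2 - 11\right) \right)}\right) + 2642 = \left(-132 + \left(-27 - \left(-2 - 11\right)\right) \left(1 + 2 \left(-27 - \left(-2 - 11\right)\right)\right)\right) + 2642 = \left(-132 + \left(-27 - -13\right) \left(1 + 2 \left(-27 - -13\right)\right)\right) + 2642 = \left(-132 + \left(-27 + 13\right) \left(1 + 2 \left(-27 + 13\right)\right)\right) + 2642 = \left(-132 - 14 \left(1 + 2 \left(-14\right)\right)\right) + 2642 = \left(-132 - 14 \left(1 - 28\right)\right) + 2642 = \left(-132 - -378\right) + 2642 = \left(-132 + 378\right) + 2642 = 246 + 2642 = 2888$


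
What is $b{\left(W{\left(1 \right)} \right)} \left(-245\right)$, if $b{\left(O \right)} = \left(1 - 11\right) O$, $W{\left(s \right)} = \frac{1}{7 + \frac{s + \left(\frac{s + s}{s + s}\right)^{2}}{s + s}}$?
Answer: $\frac{1225}{4} \approx 306.25$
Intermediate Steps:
$W{\left(s \right)} = \frac{1}{7 + \frac{1 + s}{2 s}}$ ($W{\left(s \right)} = \frac{1}{7 + \frac{s + \left(\frac{2 s}{2 s}\right)^{2}}{2 s}} = \frac{1}{7 + \left(s + \left(2 s \frac{1}{2 s}\right)^{2}\right) \frac{1}{2 s}} = \frac{1}{7 + \left(s + 1^{2}\right) \frac{1}{2 s}} = \frac{1}{7 + \left(s + 1\right) \frac{1}{2 s}} = \frac{1}{7 + \left(1 + s\right) \frac{1}{2 s}} = \frac{1}{7 + \frac{1 + s}{2 s}}$)
$b{\left(O \right)} = - 10 O$
$b{\left(W{\left(1 \right)} \right)} \left(-245\right) = - 10 \cdot 2 \cdot 1 \frac{1}{1 + 15 \cdot 1} \left(-245\right) = - 10 \cdot 2 \cdot 1 \frac{1}{1 + 15} \left(-245\right) = - 10 \cdot 2 \cdot 1 \cdot \frac{1}{16} \left(-245\right) = \left(-10\right) \frac{1}{8} \left(-245\right) = \left(- \frac{5}{4}\right) \left(-245\right) = \frac{1225}{4}$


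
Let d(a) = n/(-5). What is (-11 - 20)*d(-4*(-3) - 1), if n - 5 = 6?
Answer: 341/5 ≈ 68.200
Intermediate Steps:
n = 11 (n = 5 + 6 = 11)
d(a) = -11/5 (d(a) = 11/(-5) = 11*(-⅕) = -11/5)
(-11 - 20)*d(-4*(-3) - 1) = (-11 - 20)*(-11/5) = -31*(-11/5) = 341/5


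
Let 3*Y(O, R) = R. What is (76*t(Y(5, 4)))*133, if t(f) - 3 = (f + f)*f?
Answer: 596372/9 ≈ 66264.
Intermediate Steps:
Y(O, R) = R/3
t(f) = 3 + 2*f² (t(f) = 3 + (f + f)*f = 3 + (2*f)*f = 3 + 2*f²)
(76*t(Y(5, 4)))*133 = (76*(3 + 2*((⅓)*4)²))*133 = (76*(3 + 2*(4/3)²))*133 = (76*(3 + 2*(16/9)))*133 = (76*(3 + 32/9))*133 = (76*(59/9))*133 = (4484/9)*133 = 596372/9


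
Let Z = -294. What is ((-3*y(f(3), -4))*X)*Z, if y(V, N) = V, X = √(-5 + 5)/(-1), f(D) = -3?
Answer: 0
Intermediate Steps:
X = 0 (X = √0*(-1) = 0*(-1) = 0)
((-3*y(f(3), -4))*X)*Z = (-3*(-3)*0)*(-294) = (9*0)*(-294) = 0*(-294) = 0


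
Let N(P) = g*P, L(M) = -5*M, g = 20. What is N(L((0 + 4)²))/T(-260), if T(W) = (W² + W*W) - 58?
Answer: -800/67571 ≈ -0.011839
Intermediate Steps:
N(P) = 20*P
T(W) = -58 + 2*W² (T(W) = (W² + W²) - 58 = 2*W² - 58 = -58 + 2*W²)
N(L((0 + 4)²))/T(-260) = (20*(-5*(0 + 4)²))/(-58 + 2*(-260)²) = (20*(-5*4²))/(-58 + 2*67600) = (20*(-5*16))/(-58 + 135200) = (20*(-80))/135142 = -1600*1/135142 = -800/67571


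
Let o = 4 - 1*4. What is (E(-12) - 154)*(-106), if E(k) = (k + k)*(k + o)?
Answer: -14204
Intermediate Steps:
o = 0 (o = 4 - 4 = 0)
E(k) = 2*k² (E(k) = (k + k)*(k + 0) = (2*k)*k = 2*k²)
(E(-12) - 154)*(-106) = (2*(-12)² - 154)*(-106) = (2*144 - 154)*(-106) = (288 - 154)*(-106) = 134*(-106) = -14204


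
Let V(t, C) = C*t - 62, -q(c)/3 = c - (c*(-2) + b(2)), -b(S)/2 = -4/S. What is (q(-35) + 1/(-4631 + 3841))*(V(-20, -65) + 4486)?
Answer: 739337598/395 ≈ 1.8717e+6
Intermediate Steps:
b(S) = 8/S (b(S) = -(-8)/S = 8/S)
q(c) = 12 - 9*c (q(c) = -3*(c - (c*(-2) + 8/2)) = -3*(c - (-2*c + 8*(1/2))) = -3*(c - (-2*c + 4)) = -3*(c - (4 - 2*c)) = -3*(c + (-4 + 2*c)) = -3*(-4 + 3*c) = 12 - 9*c)
V(t, C) = -62 + C*t
(q(-35) + 1/(-4631 + 3841))*(V(-20, -65) + 4486) = ((12 - 9*(-35)) + 1/(-4631 + 3841))*((-62 - 65*(-20)) + 4486) = ((12 + 315) + 1/(-790))*((-62 + 1300) + 4486) = (327 - 1/790)*(1238 + 4486) = (258329/790)*5724 = 739337598/395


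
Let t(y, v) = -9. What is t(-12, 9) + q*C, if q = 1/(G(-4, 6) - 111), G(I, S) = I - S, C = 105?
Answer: -1194/121 ≈ -9.8678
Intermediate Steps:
q = -1/121 (q = 1/((-4 - 1*6) - 111) = 1/((-4 - 6) - 111) = 1/(-10 - 111) = 1/(-121) = -1/121 ≈ -0.0082645)
t(-12, 9) + q*C = -9 - 1/121*105 = -9 - 105/121 = -1194/121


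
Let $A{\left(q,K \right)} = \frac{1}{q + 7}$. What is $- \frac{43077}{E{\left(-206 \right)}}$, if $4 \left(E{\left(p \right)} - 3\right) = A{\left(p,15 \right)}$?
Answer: $- \frac{34289292}{2387} \approx -14365.0$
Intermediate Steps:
$A{\left(q,K \right)} = \frac{1}{7 + q}$
$E{\left(p \right)} = 3 + \frac{1}{4 \left(7 + p\right)}$
$- \frac{43077}{E{\left(-206 \right)}} = - \frac{43077}{\frac{1}{4} \frac{1}{7 - 206} \left(85 + 12 \left(-206\right)\right)} = - \frac{43077}{\frac{1}{4} \frac{1}{-199} \left(85 - 2472\right)} = - \frac{43077}{\frac{1}{4} \left(- \frac{1}{199}\right) \left(-2387\right)} = - \frac{43077}{\frac{2387}{796}} = \left(-43077\right) \frac{796}{2387} = - \frac{34289292}{2387}$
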